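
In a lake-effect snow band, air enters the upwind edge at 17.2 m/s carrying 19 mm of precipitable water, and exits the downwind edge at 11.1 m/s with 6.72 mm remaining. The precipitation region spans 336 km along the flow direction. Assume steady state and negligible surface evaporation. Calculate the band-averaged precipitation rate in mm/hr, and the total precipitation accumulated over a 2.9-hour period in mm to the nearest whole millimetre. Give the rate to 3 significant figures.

R ≈ 2.70 mm/hr; total ≈ 8 mm

Column moisture flux per unit crosswind length is F = V × PW.
Inflow: F_in = 17.2 × 19 = 326.8 mm·m/s
Outflow: F_out = 11.1 × 6.72 = 74.592 mm·m/s
Steady-state rate R = (F_in − F_out)/L = (326.8 − 74.592) / 336000 m = 7.506e-04 mm/s.
R = 7.506e-04 × 3600 = 2.70 mm/hr.
Over 2.9 h: total = 2.70 × 2.9 = 7.83 ≈ 8 mm.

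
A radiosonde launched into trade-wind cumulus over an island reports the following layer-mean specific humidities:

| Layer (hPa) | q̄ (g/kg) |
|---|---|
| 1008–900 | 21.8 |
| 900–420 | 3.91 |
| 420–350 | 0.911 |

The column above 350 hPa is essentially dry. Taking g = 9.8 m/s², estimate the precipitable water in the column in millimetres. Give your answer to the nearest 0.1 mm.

PW ≈ 43.8 mm

Precipitable water is the column-integrated vapour mass per unit area: PW = (1/g) Σ q̄ Δp, with q in kg/kg and Δp in Pa (1 kg/m² of water = 1 mm).
Layer 1008–900 hPa: Δp = 108 hPa = 10800 Pa, q̄ = 0.0218 kg/kg → 0.0218 × 10800 / 9.8 = 24.02 mm
Layer 900–420 hPa: Δp = 480 hPa = 48000 Pa, q̄ = 0.00391 kg/kg → 0.00391 × 48000 / 9.8 = 19.15 mm
Layer 420–350 hPa: Δp = 70 hPa = 7000 Pa, q̄ = 0.000911 kg/kg → 0.000911 × 7000 / 9.8 = 0.65 mm
PW = 24.02 + 19.15 + 0.65 = 43.82 ≈ 43.8 mm.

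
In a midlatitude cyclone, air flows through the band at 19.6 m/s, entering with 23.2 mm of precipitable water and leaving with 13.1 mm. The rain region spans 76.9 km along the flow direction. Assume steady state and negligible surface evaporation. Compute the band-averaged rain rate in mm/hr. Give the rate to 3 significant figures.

R ≈ 9.27 mm/hr

Column moisture flux per unit crosswind length is F = V × PW.
Inflow: F_in = 19.6 × 23.2 = 454.72 mm·m/s
Outflow: F_out = 19.6 × 13.1 = 256.76 mm·m/s
Steady-state rate R = (F_in − F_out)/L = (454.72 − 256.76) / 76900 m = 2.574e-03 mm/s.
R = 2.574e-03 × 3600 = 9.27 mm/hr.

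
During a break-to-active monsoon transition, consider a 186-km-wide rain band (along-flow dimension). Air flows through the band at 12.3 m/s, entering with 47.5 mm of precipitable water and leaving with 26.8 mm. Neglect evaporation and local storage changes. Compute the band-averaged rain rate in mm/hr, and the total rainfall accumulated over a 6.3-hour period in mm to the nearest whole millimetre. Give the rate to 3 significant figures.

Column moisture flux per unit crosswind length is F = V × PW.
Inflow: F_in = 12.3 × 47.5 = 584.25 mm·m/s
Outflow: F_out = 12.3 × 26.8 = 329.64 mm·m/s
Steady-state rate R = (F_in − F_out)/L = (584.25 − 329.64) / 186000 m = 1.369e-03 mm/s.
R = 1.369e-03 × 3600 = 4.93 mm/hr.
Over 6.3 h: total = 4.93 × 6.3 = 31.059 ≈ 31 mm.

R ≈ 4.93 mm/hr; total ≈ 31 mm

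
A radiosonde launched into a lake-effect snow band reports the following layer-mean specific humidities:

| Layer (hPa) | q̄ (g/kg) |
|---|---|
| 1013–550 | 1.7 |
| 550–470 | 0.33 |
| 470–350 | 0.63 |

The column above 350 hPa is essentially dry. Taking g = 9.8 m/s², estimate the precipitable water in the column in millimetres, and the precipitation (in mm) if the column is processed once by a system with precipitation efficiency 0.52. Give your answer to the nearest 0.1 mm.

Precipitable water is the column-integrated vapour mass per unit area: PW = (1/g) Σ q̄ Δp, with q in kg/kg and Δp in Pa (1 kg/m² of water = 1 mm).
Layer 1013–550 hPa: Δp = 463 hPa = 46300 Pa, q̄ = 0.0017 kg/kg → 0.0017 × 46300 / 9.8 = 8.03 mm
Layer 550–470 hPa: Δp = 80 hPa = 8000 Pa, q̄ = 0.00033 kg/kg → 0.00033 × 8000 / 9.8 = 0.27 mm
Layer 470–350 hPa: Δp = 120 hPa = 12000 Pa, q̄ = 0.00063 kg/kg → 0.00063 × 12000 / 9.8 = 0.77 mm
PW = 8.03 + 0.27 + 0.77 = 9.07 ≈ 9.1 mm.
Precipitation = ε × PW = 0.52 × 9.1 = 4.7 mm.

PW ≈ 9.1 mm; precipitation ≈ 4.7 mm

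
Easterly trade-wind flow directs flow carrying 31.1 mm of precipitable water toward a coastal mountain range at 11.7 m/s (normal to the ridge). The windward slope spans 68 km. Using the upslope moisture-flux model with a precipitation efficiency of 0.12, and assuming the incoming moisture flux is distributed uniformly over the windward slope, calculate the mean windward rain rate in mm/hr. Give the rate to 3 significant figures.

Incoming column moisture flux per unit ridge length: F = V × PW = 11.7 × 31.1 = 363.87 mm·m/s.
Spread over the 68 km slope with efficiency ε = 0.12: R = ε·F/W = 0.12 × 363.87 / 68000 m = 6.421e-04 mm/s.
R = 6.421e-04 × 3600 = 2.31 mm/hr.

R ≈ 2.31 mm/hr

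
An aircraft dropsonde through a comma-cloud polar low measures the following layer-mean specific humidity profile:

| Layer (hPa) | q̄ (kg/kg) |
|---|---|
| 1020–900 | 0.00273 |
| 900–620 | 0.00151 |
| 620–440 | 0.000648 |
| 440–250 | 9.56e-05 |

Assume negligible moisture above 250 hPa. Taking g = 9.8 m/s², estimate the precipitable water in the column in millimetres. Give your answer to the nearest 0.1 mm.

PW ≈ 9.0 mm

Precipitable water is the column-integrated vapour mass per unit area: PW = (1/g) Σ q̄ Δp, with q in kg/kg and Δp in Pa (1 kg/m² of water = 1 mm).
Layer 1020–900 hPa: Δp = 120 hPa = 12000 Pa, q̄ = 0.00273 kg/kg → 0.00273 × 12000 / 9.8 = 3.34 mm
Layer 900–620 hPa: Δp = 280 hPa = 28000 Pa, q̄ = 0.00151 kg/kg → 0.00151 × 28000 / 9.8 = 4.31 mm
Layer 620–440 hPa: Δp = 180 hPa = 18000 Pa, q̄ = 0.000648 kg/kg → 0.000648 × 18000 / 9.8 = 1.19 mm
Layer 440–250 hPa: Δp = 190 hPa = 19000 Pa, q̄ = 9.56e-05 kg/kg → 9.56e-05 × 19000 / 9.8 = 0.19 mm
PW = 3.34 + 4.31 + 1.19 + 0.19 = 9.03 ≈ 9.0 mm.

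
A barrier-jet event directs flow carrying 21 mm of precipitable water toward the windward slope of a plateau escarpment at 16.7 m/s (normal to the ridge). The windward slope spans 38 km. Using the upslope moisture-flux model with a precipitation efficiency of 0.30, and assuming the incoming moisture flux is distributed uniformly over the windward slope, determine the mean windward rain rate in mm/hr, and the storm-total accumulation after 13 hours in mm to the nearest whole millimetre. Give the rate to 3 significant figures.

R ≈ 9.97 mm/hr; total ≈ 130 mm

Incoming column moisture flux per unit ridge length: F = V × PW = 16.7 × 21 = 350.7 mm·m/s.
Spread over the 38 km slope with efficiency ε = 0.30: R = ε·F/W = 0.30 × 350.7 / 38000 m = 2.769e-03 mm/s.
R = 2.769e-03 × 3600 = 9.97 mm/hr.
Over 13 h: total = 9.97 × 13 = 129.61 ≈ 130 mm.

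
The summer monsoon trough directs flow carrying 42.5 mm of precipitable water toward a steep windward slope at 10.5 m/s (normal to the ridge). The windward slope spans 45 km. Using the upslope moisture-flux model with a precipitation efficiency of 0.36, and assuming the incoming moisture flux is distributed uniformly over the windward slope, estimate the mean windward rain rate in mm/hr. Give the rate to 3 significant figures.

R ≈ 12.9 mm/hr

Incoming column moisture flux per unit ridge length: F = V × PW = 10.5 × 42.5 = 446.25 mm·m/s.
Spread over the 45 km slope with efficiency ε = 0.36: R = ε·F/W = 0.36 × 446.25 / 45000 m = 3.570e-03 mm/s.
R = 3.570e-03 × 3600 = 12.9 mm/hr.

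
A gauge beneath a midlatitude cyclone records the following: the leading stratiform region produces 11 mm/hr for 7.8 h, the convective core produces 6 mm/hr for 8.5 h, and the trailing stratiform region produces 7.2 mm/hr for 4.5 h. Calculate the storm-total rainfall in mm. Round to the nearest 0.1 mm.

Total = Σ Rᵢ Δtᵢ = 11 × 7.8 + 6 × 8.5 + 7.2 × 4.5
      = 85.8 + 51 + 32.4 = 169.2 mm.

total ≈ 169.2 mm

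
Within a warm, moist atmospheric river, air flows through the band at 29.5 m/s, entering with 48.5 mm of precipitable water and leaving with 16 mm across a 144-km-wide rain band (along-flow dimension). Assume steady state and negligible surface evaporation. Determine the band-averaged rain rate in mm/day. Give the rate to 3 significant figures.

Column moisture flux per unit crosswind length is F = V × PW.
Inflow: F_in = 29.5 × 48.5 = 1430.75 mm·m/s
Outflow: F_out = 29.5 × 16 = 472 mm·m/s
Steady-state rate R = (F_in − F_out)/L = (1430.75 − 472) / 144000 m = 6.658e-03 mm/s.
R = 6.658e-03 × 3600 × 24 = 575 mm/day.

R ≈ 575 mm/day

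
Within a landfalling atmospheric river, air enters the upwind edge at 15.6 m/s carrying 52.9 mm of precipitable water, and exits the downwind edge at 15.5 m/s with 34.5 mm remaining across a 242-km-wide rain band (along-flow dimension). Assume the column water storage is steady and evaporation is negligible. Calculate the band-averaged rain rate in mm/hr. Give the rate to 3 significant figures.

R ≈ 4.32 mm/hr

Column moisture flux per unit crosswind length is F = V × PW.
Inflow: F_in = 15.6 × 52.9 = 825.24 mm·m/s
Outflow: F_out = 15.5 × 34.5 = 534.75 mm·m/s
Steady-state rate R = (F_in − F_out)/L = (825.24 − 534.75) / 242000 m = 1.200e-03 mm/s.
R = 1.200e-03 × 3600 = 4.32 mm/hr.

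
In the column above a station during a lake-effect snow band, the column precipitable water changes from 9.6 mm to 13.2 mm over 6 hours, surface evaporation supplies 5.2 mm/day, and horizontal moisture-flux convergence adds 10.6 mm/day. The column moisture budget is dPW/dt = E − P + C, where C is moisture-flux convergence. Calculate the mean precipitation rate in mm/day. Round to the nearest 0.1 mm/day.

P ≈ 1.4 mm/day

dPW/dt = (13.2 − 9.6) mm / (6/24 day) = +14.400 mm/day.
P = E + C − dPW/dt = 5.2 + (10.6) − (+14.400) = 1.4 mm/day.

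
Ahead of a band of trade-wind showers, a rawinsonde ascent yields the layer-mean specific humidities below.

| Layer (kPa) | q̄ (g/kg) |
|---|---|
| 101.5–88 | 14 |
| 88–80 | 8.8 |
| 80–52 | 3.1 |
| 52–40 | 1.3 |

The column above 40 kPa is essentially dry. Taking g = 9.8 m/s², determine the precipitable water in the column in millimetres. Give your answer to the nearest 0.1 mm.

PW ≈ 36.9 mm

Precipitable water is the column-integrated vapour mass per unit area: PW = (1/g) Σ q̄ Δp, with q in kg/kg and Δp in Pa (1 kg/m² of water = 1 mm).
Layer 101.5–88 kPa: Δp = 135 hPa = 13500 Pa, q̄ = 0.014 kg/kg → 0.014 × 13500 / 9.8 = 19.29 mm
Layer 88–80 kPa: Δp = 80 hPa = 8000 Pa, q̄ = 0.0088 kg/kg → 0.0088 × 8000 / 9.8 = 7.18 mm
Layer 80–52 kPa: Δp = 280 hPa = 28000 Pa, q̄ = 0.0031 kg/kg → 0.0031 × 28000 / 9.8 = 8.86 mm
Layer 52–40 kPa: Δp = 120 hPa = 12000 Pa, q̄ = 0.0013 kg/kg → 0.0013 × 12000 / 9.8 = 1.59 mm
PW = 19.29 + 7.18 + 8.86 + 1.59 = 36.92 ≈ 36.9 mm.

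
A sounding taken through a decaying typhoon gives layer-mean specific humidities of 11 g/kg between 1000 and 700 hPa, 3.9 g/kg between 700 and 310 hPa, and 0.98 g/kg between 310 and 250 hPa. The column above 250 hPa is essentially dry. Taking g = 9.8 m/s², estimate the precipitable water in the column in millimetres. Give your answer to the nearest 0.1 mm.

PW ≈ 49.8 mm

Precipitable water is the column-integrated vapour mass per unit area: PW = (1/g) Σ q̄ Δp, with q in kg/kg and Δp in Pa (1 kg/m² of water = 1 mm).
Layer 1000–700 hPa: Δp = 300 hPa = 30000 Pa, q̄ = 0.011 kg/kg → 0.011 × 30000 / 9.8 = 33.67 mm
Layer 700–310 hPa: Δp = 390 hPa = 39000 Pa, q̄ = 0.0039 kg/kg → 0.0039 × 39000 / 9.8 = 15.52 mm
Layer 310–250 hPa: Δp = 60 hPa = 6000 Pa, q̄ = 0.00098 kg/kg → 0.00098 × 6000 / 9.8 = 0.60 mm
PW = 33.67 + 15.52 + 0.60 = 49.79 ≈ 49.8 mm.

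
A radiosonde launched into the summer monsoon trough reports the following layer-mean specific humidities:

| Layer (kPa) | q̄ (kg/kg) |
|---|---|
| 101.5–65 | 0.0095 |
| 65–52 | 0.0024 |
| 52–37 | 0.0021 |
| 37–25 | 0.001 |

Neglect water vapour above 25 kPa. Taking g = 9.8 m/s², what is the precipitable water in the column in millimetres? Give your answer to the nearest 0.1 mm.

PW ≈ 43.0 mm

Precipitable water is the column-integrated vapour mass per unit area: PW = (1/g) Σ q̄ Δp, with q in kg/kg and Δp in Pa (1 kg/m² of water = 1 mm).
Layer 101.5–65 kPa: Δp = 365 hPa = 36500 Pa, q̄ = 0.0095 kg/kg → 0.0095 × 36500 / 9.8 = 35.38 mm
Layer 65–52 kPa: Δp = 130 hPa = 13000 Pa, q̄ = 0.0024 kg/kg → 0.0024 × 13000 / 9.8 = 3.18 mm
Layer 52–37 kPa: Δp = 150 hPa = 15000 Pa, q̄ = 0.0021 kg/kg → 0.0021 × 15000 / 9.8 = 3.21 mm
Layer 37–25 kPa: Δp = 120 hPa = 12000 Pa, q̄ = 0.001 kg/kg → 0.001 × 12000 / 9.8 = 1.22 mm
PW = 35.38 + 3.18 + 3.21 + 1.22 = 42.99 ≈ 43.0 mm.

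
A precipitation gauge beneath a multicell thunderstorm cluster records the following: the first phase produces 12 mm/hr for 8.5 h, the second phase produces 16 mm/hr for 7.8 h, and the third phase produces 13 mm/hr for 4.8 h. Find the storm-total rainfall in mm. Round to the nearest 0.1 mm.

Total = Σ Rᵢ Δtᵢ = 12 × 8.5 + 16 × 7.8 + 13 × 4.8
      = 102 + 124.8 + 62.4 = 289.2 mm.

total ≈ 289.2 mm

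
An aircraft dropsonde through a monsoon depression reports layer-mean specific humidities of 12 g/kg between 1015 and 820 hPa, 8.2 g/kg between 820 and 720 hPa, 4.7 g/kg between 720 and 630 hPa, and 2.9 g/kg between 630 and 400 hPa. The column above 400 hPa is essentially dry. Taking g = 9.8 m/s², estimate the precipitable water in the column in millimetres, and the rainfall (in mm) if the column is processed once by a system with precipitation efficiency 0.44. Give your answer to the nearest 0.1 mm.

PW ≈ 43.4 mm; rainfall ≈ 19.1 mm

Precipitable water is the column-integrated vapour mass per unit area: PW = (1/g) Σ q̄ Δp, with q in kg/kg and Δp in Pa (1 kg/m² of water = 1 mm).
Layer 1015–820 hPa: Δp = 195 hPa = 19500 Pa, q̄ = 0.012 kg/kg → 0.012 × 19500 / 9.8 = 23.88 mm
Layer 820–720 hPa: Δp = 100 hPa = 10000 Pa, q̄ = 0.0082 kg/kg → 0.0082 × 10000 / 9.8 = 8.37 mm
Layer 720–630 hPa: Δp = 90 hPa = 9000 Pa, q̄ = 0.0047 kg/kg → 0.0047 × 9000 / 9.8 = 4.32 mm
Layer 630–400 hPa: Δp = 230 hPa = 23000 Pa, q̄ = 0.0029 kg/kg → 0.0029 × 23000 / 9.8 = 6.81 mm
PW = 23.88 + 8.37 + 4.32 + 6.81 = 43.38 ≈ 43.4 mm.
Rainfall = ε × PW = 0.44 × 43.4 = 19.1 mm.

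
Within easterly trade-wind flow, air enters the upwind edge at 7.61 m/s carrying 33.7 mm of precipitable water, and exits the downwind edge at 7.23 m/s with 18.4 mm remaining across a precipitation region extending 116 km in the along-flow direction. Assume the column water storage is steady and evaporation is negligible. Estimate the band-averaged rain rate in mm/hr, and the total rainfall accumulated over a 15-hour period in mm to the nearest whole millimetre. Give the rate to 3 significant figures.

Column moisture flux per unit crosswind length is F = V × PW.
Inflow: F_in = 7.61 × 33.7 = 256.457 mm·m/s
Outflow: F_out = 7.23 × 18.4 = 133.032 mm·m/s
Steady-state rate R = (F_in − F_out)/L = (256.457 − 133.032) / 116000 m = 1.064e-03 mm/s.
R = 1.064e-03 × 3600 = 3.83 mm/hr.
Over 15 h: total = 3.83 × 15 = 57.45 ≈ 57 mm.

R ≈ 3.83 mm/hr; total ≈ 57 mm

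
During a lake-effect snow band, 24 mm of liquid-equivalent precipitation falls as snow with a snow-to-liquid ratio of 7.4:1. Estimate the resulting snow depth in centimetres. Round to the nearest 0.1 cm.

Snow depth = liquid × ratio = 24 mm × 7.4 = 177.6 mm = 17.8 cm.

snow depth ≈ 17.8 cm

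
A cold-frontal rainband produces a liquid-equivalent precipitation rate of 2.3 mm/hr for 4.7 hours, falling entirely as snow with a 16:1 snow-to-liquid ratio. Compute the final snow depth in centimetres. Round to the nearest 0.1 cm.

Liquid-equivalent depth = 2.3 × 4.7 = 10.81 mm.
Snow depth = 10.81 mm × 16 = 172.96 mm = 17.3 cm.

snow depth ≈ 17.3 cm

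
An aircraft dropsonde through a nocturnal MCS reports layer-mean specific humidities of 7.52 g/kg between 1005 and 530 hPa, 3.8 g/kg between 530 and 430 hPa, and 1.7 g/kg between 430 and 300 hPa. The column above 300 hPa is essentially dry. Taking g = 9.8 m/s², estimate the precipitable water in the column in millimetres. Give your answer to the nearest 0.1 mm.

Precipitable water is the column-integrated vapour mass per unit area: PW = (1/g) Σ q̄ Δp, with q in kg/kg and Δp in Pa (1 kg/m² of water = 1 mm).
Layer 1005–530 hPa: Δp = 475 hPa = 47500 Pa, q̄ = 0.00752 kg/kg → 0.00752 × 47500 / 9.8 = 36.45 mm
Layer 530–430 hPa: Δp = 100 hPa = 10000 Pa, q̄ = 0.0038 kg/kg → 0.0038 × 10000 / 9.8 = 3.88 mm
Layer 430–300 hPa: Δp = 130 hPa = 13000 Pa, q̄ = 0.0017 kg/kg → 0.0017 × 13000 / 9.8 = 2.26 mm
PW = 36.45 + 3.88 + 2.26 = 42.59 ≈ 42.6 mm.

PW ≈ 42.6 mm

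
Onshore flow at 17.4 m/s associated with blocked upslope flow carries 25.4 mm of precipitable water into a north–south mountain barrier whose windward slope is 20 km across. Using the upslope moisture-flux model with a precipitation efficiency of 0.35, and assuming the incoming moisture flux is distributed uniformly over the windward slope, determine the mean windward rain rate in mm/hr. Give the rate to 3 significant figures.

Incoming column moisture flux per unit ridge length: F = V × PW = 17.4 × 25.4 = 441.96 mm·m/s.
Spread over the 20 km slope with efficiency ε = 0.35: R = ε·F/W = 0.35 × 441.96 / 20000 m = 7.734e-03 mm/s.
R = 7.734e-03 × 3600 = 27.8 mm/hr.

R ≈ 27.8 mm/hr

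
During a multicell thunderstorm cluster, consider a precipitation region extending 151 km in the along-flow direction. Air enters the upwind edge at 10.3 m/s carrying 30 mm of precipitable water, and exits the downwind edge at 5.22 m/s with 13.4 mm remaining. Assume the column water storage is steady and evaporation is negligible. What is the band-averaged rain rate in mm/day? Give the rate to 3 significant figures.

Column moisture flux per unit crosswind length is F = V × PW.
Inflow: F_in = 10.3 × 30 = 309 mm·m/s
Outflow: F_out = 5.22 × 13.4 = 69.948 mm·m/s
Steady-state rate R = (F_in − F_out)/L = (309 − 69.948) / 151000 m = 1.583e-03 mm/s.
R = 1.583e-03 × 3600 × 24 = 137 mm/day.

R ≈ 137 mm/day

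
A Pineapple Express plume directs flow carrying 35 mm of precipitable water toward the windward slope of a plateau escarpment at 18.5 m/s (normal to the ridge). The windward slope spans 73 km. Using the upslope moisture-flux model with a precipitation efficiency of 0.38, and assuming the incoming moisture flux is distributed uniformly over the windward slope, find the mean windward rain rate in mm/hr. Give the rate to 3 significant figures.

Incoming column moisture flux per unit ridge length: F = V × PW = 18.5 × 35 = 647.5 mm·m/s.
Spread over the 73 km slope with efficiency ε = 0.38: R = ε·F/W = 0.38 × 647.5 / 73000 m = 3.371e-03 mm/s.
R = 3.371e-03 × 3600 = 12.1 mm/hr.

R ≈ 12.1 mm/hr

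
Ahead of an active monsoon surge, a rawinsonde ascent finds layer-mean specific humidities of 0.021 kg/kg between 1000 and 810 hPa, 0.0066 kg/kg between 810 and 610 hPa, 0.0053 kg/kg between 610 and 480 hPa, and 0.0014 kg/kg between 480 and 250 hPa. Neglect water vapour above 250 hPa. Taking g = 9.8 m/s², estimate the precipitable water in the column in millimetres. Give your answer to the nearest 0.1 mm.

PW ≈ 64.5 mm

Precipitable water is the column-integrated vapour mass per unit area: PW = (1/g) Σ q̄ Δp, with q in kg/kg and Δp in Pa (1 kg/m² of water = 1 mm).
Layer 1000–810 hPa: Δp = 190 hPa = 19000 Pa, q̄ = 0.021 kg/kg → 0.021 × 19000 / 9.8 = 40.71 mm
Layer 810–610 hPa: Δp = 200 hPa = 20000 Pa, q̄ = 0.0066 kg/kg → 0.0066 × 20000 / 9.8 = 13.47 mm
Layer 610–480 hPa: Δp = 130 hPa = 13000 Pa, q̄ = 0.0053 kg/kg → 0.0053 × 13000 / 9.8 = 7.03 mm
Layer 480–250 hPa: Δp = 230 hPa = 23000 Pa, q̄ = 0.0014 kg/kg → 0.0014 × 23000 / 9.8 = 3.29 mm
PW = 40.71 + 13.47 + 7.03 + 3.29 = 64.50 ≈ 64.5 mm.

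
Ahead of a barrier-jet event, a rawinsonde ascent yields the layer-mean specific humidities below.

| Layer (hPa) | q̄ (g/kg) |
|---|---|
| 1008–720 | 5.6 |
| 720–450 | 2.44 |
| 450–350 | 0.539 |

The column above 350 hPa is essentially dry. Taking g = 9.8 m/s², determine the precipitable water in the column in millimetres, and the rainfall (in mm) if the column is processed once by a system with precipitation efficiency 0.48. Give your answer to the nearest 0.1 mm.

Precipitable water is the column-integrated vapour mass per unit area: PW = (1/g) Σ q̄ Δp, with q in kg/kg and Δp in Pa (1 kg/m² of water = 1 mm).
Layer 1008–720 hPa: Δp = 288 hPa = 28800 Pa, q̄ = 0.0056 kg/kg → 0.0056 × 28800 / 9.8 = 16.46 mm
Layer 720–450 hPa: Δp = 270 hPa = 27000 Pa, q̄ = 0.00244 kg/kg → 0.00244 × 27000 / 9.8 = 6.72 mm
Layer 450–350 hPa: Δp = 100 hPa = 10000 Pa, q̄ = 0.000539 kg/kg → 0.000539 × 10000 / 9.8 = 0.55 mm
PW = 16.46 + 6.72 + 0.55 = 23.73 ≈ 23.7 mm.
Rainfall = ε × PW = 0.48 × 23.7 = 11.4 mm.

PW ≈ 23.7 mm; rainfall ≈ 11.4 mm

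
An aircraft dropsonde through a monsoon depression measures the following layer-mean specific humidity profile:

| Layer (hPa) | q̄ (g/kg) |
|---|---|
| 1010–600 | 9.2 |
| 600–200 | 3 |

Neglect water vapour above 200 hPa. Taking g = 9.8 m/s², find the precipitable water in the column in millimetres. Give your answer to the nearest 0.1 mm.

Precipitable water is the column-integrated vapour mass per unit area: PW = (1/g) Σ q̄ Δp, with q in kg/kg and Δp in Pa (1 kg/m² of water = 1 mm).
Layer 1010–600 hPa: Δp = 410 hPa = 41000 Pa, q̄ = 0.0092 kg/kg → 0.0092 × 41000 / 9.8 = 38.49 mm
Layer 600–200 hPa: Δp = 400 hPa = 40000 Pa, q̄ = 0.003 kg/kg → 0.003 × 40000 / 9.8 = 12.24 mm
PW = 38.49 + 12.24 = 50.73 ≈ 50.7 mm.

PW ≈ 50.7 mm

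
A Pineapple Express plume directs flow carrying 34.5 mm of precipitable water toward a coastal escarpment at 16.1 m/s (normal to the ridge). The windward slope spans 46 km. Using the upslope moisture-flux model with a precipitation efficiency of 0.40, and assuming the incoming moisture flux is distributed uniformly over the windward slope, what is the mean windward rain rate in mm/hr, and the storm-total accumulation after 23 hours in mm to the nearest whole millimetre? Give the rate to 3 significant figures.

R ≈ 17.4 mm/hr; total ≈ 400 mm

Incoming column moisture flux per unit ridge length: F = V × PW = 16.1 × 34.5 = 555.45 mm·m/s.
Spread over the 46 km slope with efficiency ε = 0.40: R = ε·F/W = 0.40 × 555.45 / 46000 m = 4.830e-03 mm/s.
R = 4.830e-03 × 3600 = 17.4 mm/hr.
Over 23 h: total = 17.4 × 23 = 400.2 ≈ 400 mm.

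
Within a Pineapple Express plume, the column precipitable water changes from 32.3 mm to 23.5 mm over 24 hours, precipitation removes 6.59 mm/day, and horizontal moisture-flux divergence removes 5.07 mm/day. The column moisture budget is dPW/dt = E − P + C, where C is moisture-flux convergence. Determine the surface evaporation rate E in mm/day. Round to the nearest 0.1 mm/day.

dPW/dt = (23.5 − 32.3) mm / (24/24 day) = -8.800 mm/day.
E = dPW/dt + P − C = (-8.800) + 6.59 − (-5.07) = 2.9 mm/day.

E ≈ 2.9 mm/day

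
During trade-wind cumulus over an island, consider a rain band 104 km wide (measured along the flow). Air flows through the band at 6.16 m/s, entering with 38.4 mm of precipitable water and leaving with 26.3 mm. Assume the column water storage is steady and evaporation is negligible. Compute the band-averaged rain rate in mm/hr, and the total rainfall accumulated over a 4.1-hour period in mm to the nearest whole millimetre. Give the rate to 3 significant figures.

Column moisture flux per unit crosswind length is F = V × PW.
Inflow: F_in = 6.16 × 38.4 = 236.544 mm·m/s
Outflow: F_out = 6.16 × 26.3 = 162.008 mm·m/s
Steady-state rate R = (F_in − F_out)/L = (236.544 − 162.008) / 104000 m = 7.167e-04 mm/s.
R = 7.167e-04 × 3600 = 2.58 mm/hr.
Over 4.1 h: total = 2.58 × 4.1 = 10.578 ≈ 11 mm.

R ≈ 2.58 mm/hr; total ≈ 11 mm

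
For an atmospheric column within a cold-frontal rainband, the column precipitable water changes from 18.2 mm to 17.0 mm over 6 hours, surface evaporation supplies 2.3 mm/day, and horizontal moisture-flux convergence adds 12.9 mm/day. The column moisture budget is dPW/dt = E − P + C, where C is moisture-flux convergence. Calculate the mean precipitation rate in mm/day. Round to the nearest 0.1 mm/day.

P ≈ 20.0 mm/day

dPW/dt = (17.0 − 18.2) mm / (6/24 day) = -4.800 mm/day.
P = E + C − dPW/dt = 2.3 + (12.9) − (-4.800) = 20.0 mm/day.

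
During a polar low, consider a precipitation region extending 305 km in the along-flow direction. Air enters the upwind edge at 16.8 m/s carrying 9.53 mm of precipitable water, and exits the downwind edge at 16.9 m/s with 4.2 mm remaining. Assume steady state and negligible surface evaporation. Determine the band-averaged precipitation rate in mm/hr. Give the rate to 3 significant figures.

Column moisture flux per unit crosswind length is F = V × PW.
Inflow: F_in = 16.8 × 9.53 = 160.104 mm·m/s
Outflow: F_out = 16.9 × 4.2 = 70.98 mm·m/s
Steady-state rate R = (F_in − F_out)/L = (160.104 − 70.98) / 305000 m = 2.922e-04 mm/s.
R = 2.922e-04 × 3600 = 1.05 mm/hr.

R ≈ 1.05 mm/hr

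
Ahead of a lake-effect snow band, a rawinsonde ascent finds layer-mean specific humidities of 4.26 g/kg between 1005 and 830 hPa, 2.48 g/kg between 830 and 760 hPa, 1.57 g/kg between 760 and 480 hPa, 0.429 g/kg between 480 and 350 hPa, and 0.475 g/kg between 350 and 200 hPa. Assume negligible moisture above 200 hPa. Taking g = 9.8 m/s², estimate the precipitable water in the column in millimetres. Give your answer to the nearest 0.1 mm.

PW ≈ 15.2 mm

Precipitable water is the column-integrated vapour mass per unit area: PW = (1/g) Σ q̄ Δp, with q in kg/kg and Δp in Pa (1 kg/m² of water = 1 mm).
Layer 1005–830 hPa: Δp = 175 hPa = 17500 Pa, q̄ = 0.00426 kg/kg → 0.00426 × 17500 / 9.8 = 7.61 mm
Layer 830–760 hPa: Δp = 70 hPa = 7000 Pa, q̄ = 0.00248 kg/kg → 0.00248 × 7000 / 9.8 = 1.77 mm
Layer 760–480 hPa: Δp = 280 hPa = 28000 Pa, q̄ = 0.00157 kg/kg → 0.00157 × 28000 / 9.8 = 4.49 mm
Layer 480–350 hPa: Δp = 130 hPa = 13000 Pa, q̄ = 0.000429 kg/kg → 0.000429 × 13000 / 9.8 = 0.57 mm
Layer 350–200 hPa: Δp = 150 hPa = 15000 Pa, q̄ = 0.000475 kg/kg → 0.000475 × 15000 / 9.8 = 0.73 mm
PW = 7.61 + 1.77 + 4.49 + 0.57 + 0.73 = 15.17 ≈ 15.2 mm.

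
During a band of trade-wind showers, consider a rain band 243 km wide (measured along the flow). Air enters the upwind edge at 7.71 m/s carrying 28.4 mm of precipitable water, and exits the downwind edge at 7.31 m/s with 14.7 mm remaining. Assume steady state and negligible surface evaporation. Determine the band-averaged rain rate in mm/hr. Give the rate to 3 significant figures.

Column moisture flux per unit crosswind length is F = V × PW.
Inflow: F_in = 7.71 × 28.4 = 218.964 mm·m/s
Outflow: F_out = 7.31 × 14.7 = 107.457 mm·m/s
Steady-state rate R = (F_in − F_out)/L = (218.964 − 107.457) / 243000 m = 4.589e-04 mm/s.
R = 4.589e-04 × 3600 = 1.65 mm/hr.

R ≈ 1.65 mm/hr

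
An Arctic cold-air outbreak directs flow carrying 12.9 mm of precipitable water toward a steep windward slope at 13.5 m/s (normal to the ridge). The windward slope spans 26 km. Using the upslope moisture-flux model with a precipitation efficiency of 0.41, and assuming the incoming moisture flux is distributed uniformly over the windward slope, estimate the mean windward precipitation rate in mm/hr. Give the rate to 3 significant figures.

Incoming column moisture flux per unit ridge length: F = V × PW = 13.5 × 12.9 = 174.15 mm·m/s.
Spread over the 26 km slope with efficiency ε = 0.41: R = ε·F/W = 0.41 × 174.15 / 26000 m = 2.746e-03 mm/s.
R = 2.746e-03 × 3600 = 9.89 mm/hr.

R ≈ 9.89 mm/hr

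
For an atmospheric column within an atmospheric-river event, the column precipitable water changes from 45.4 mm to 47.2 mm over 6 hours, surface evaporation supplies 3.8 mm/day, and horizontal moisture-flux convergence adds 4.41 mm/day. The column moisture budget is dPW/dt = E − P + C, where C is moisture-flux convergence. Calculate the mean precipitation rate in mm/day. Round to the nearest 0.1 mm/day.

P ≈ 1.0 mm/day

dPW/dt = (47.2 − 45.4) mm / (6/24 day) = +7.200 mm/day.
P = E + C − dPW/dt = 3.8 + (4.41) − (+7.200) = 1.0 mm/day.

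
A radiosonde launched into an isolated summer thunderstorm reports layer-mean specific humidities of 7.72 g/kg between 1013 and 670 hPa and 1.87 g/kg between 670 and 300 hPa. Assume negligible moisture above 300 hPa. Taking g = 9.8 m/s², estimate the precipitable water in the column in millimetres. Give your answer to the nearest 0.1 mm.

Precipitable water is the column-integrated vapour mass per unit area: PW = (1/g) Σ q̄ Δp, with q in kg/kg and Δp in Pa (1 kg/m² of water = 1 mm).
Layer 1013–670 hPa: Δp = 343 hPa = 34300 Pa, q̄ = 0.00772 kg/kg → 0.00772 × 34300 / 9.8 = 27.02 mm
Layer 670–300 hPa: Δp = 370 hPa = 37000 Pa, q̄ = 0.00187 kg/kg → 0.00187 × 37000 / 9.8 = 7.06 mm
PW = 27.02 + 7.06 = 34.08 ≈ 34.1 mm.

PW ≈ 34.1 mm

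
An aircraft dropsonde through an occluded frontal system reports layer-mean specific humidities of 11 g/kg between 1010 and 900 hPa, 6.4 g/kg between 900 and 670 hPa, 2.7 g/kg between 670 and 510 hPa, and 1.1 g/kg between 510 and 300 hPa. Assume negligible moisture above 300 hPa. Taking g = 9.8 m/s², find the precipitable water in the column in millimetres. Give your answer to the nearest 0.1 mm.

PW ≈ 34.1 mm

Precipitable water is the column-integrated vapour mass per unit area: PW = (1/g) Σ q̄ Δp, with q in kg/kg and Δp in Pa (1 kg/m² of water = 1 mm).
Layer 1010–900 hPa: Δp = 110 hPa = 11000 Pa, q̄ = 0.011 kg/kg → 0.011 × 11000 / 9.8 = 12.35 mm
Layer 900–670 hPa: Δp = 230 hPa = 23000 Pa, q̄ = 0.0064 kg/kg → 0.0064 × 23000 / 9.8 = 15.02 mm
Layer 670–510 hPa: Δp = 160 hPa = 16000 Pa, q̄ = 0.0027 kg/kg → 0.0027 × 16000 / 9.8 = 4.41 mm
Layer 510–300 hPa: Δp = 210 hPa = 21000 Pa, q̄ = 0.0011 kg/kg → 0.0011 × 21000 / 9.8 = 2.36 mm
PW = 12.35 + 15.02 + 4.41 + 2.36 = 34.14 ≈ 34.1 mm.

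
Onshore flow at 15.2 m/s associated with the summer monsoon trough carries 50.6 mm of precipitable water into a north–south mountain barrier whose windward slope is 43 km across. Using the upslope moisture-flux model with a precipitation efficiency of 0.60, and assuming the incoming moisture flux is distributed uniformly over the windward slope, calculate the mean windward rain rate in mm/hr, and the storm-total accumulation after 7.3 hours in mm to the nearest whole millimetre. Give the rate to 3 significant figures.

Incoming column moisture flux per unit ridge length: F = V × PW = 15.2 × 50.6 = 769.12 mm·m/s.
Spread over the 43 km slope with efficiency ε = 0.60: R = ε·F/W = 0.60 × 769.12 / 43000 m = 1.073e-02 mm/s.
R = 1.073e-02 × 3600 = 38.6 mm/hr.
Over 7.3 h: total = 38.6 × 7.3 = 281.78 ≈ 282 mm.

R ≈ 38.6 mm/hr; total ≈ 282 mm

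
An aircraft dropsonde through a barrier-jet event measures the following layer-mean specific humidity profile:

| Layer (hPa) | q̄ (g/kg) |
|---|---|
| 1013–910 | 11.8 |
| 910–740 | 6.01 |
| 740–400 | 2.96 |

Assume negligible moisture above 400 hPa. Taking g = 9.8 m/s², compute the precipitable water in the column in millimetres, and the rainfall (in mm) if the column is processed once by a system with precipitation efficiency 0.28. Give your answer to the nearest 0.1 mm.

PW ≈ 33.1 mm; rainfall ≈ 9.3 mm

Precipitable water is the column-integrated vapour mass per unit area: PW = (1/g) Σ q̄ Δp, with q in kg/kg and Δp in Pa (1 kg/m² of water = 1 mm).
Layer 1013–910 hPa: Δp = 103 hPa = 10300 Pa, q̄ = 0.0118 kg/kg → 0.0118 × 10300 / 9.8 = 12.40 mm
Layer 910–740 hPa: Δp = 170 hPa = 17000 Pa, q̄ = 0.00601 kg/kg → 0.00601 × 17000 / 9.8 = 10.43 mm
Layer 740–400 hPa: Δp = 340 hPa = 34000 Pa, q̄ = 0.00296 kg/kg → 0.00296 × 34000 / 9.8 = 10.27 mm
PW = 12.40 + 10.43 + 10.27 = 33.10 ≈ 33.1 mm.
Rainfall = ε × PW = 0.28 × 33.1 = 9.3 mm.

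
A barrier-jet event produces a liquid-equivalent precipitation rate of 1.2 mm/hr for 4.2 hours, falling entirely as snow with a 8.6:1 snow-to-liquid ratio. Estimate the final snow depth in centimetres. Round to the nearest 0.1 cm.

snow depth ≈ 4.3 cm

Liquid-equivalent depth = 1.2 × 4.2 = 5.04 mm.
Snow depth = 5.04 mm × 8.6 = 43.344 mm = 4.3 cm.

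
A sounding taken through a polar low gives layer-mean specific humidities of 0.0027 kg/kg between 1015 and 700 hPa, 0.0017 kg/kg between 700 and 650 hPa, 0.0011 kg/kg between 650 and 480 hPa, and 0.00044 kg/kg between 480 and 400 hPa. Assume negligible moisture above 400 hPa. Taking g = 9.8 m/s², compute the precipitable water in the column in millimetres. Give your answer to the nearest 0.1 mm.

Precipitable water is the column-integrated vapour mass per unit area: PW = (1/g) Σ q̄ Δp, with q in kg/kg and Δp in Pa (1 kg/m² of water = 1 mm).
Layer 1015–700 hPa: Δp = 315 hPa = 31500 Pa, q̄ = 0.0027 kg/kg → 0.0027 × 31500 / 9.8 = 8.68 mm
Layer 700–650 hPa: Δp = 50 hPa = 5000 Pa, q̄ = 0.0017 kg/kg → 0.0017 × 5000 / 9.8 = 0.87 mm
Layer 650–480 hPa: Δp = 170 hPa = 17000 Pa, q̄ = 0.0011 kg/kg → 0.0011 × 17000 / 9.8 = 1.91 mm
Layer 480–400 hPa: Δp = 80 hPa = 8000 Pa, q̄ = 0.00044 kg/kg → 0.00044 × 8000 / 9.8 = 0.36 mm
PW = 8.68 + 0.87 + 1.91 + 0.36 = 11.82 ≈ 11.8 mm.

PW ≈ 11.8 mm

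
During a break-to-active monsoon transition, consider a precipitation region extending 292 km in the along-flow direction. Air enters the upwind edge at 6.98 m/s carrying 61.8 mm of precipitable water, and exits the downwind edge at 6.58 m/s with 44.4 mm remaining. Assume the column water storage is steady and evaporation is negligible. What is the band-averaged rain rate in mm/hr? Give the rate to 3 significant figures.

R ≈ 1.72 mm/hr

Column moisture flux per unit crosswind length is F = V × PW.
Inflow: F_in = 6.98 × 61.8 = 431.364 mm·m/s
Outflow: F_out = 6.58 × 44.4 = 292.152 mm·m/s
Steady-state rate R = (F_in − F_out)/L = (431.364 − 292.152) / 292000 m = 4.768e-04 mm/s.
R = 4.768e-04 × 3600 = 1.72 mm/hr.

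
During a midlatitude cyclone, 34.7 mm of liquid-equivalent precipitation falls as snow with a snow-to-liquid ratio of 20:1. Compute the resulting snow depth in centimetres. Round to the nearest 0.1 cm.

Snow depth = liquid × ratio = 34.7 mm × 20 = 694 mm = 69.4 cm.

snow depth ≈ 69.4 cm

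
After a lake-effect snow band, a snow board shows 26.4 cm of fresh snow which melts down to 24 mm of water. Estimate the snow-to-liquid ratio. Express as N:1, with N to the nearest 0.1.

ratio ≈ 11.0

Ratio = snow depth / SWE = 264 mm / 24 mm = 11.0, i.e. 11.0:1.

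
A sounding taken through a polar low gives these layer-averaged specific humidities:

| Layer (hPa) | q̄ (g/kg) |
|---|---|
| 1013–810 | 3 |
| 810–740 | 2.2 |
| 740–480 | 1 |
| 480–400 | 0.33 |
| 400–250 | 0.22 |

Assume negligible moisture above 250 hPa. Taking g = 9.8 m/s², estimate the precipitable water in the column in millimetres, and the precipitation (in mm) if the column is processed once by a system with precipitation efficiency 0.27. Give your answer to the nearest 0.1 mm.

Precipitable water is the column-integrated vapour mass per unit area: PW = (1/g) Σ q̄ Δp, with q in kg/kg and Δp in Pa (1 kg/m² of water = 1 mm).
Layer 1013–810 hPa: Δp = 203 hPa = 20300 Pa, q̄ = 0.003 kg/kg → 0.003 × 20300 / 9.8 = 6.21 mm
Layer 810–740 hPa: Δp = 70 hPa = 7000 Pa, q̄ = 0.0022 kg/kg → 0.0022 × 7000 / 9.8 = 1.57 mm
Layer 740–480 hPa: Δp = 260 hPa = 26000 Pa, q̄ = 0.001 kg/kg → 0.001 × 26000 / 9.8 = 2.65 mm
Layer 480–400 hPa: Δp = 80 hPa = 8000 Pa, q̄ = 0.00033 kg/kg → 0.00033 × 8000 / 9.8 = 0.27 mm
Layer 400–250 hPa: Δp = 150 hPa = 15000 Pa, q̄ = 0.00022 kg/kg → 0.00022 × 15000 / 9.8 = 0.34 mm
PW = 6.21 + 1.57 + 2.65 + 0.27 + 0.34 = 11.04 ≈ 11.0 mm.
Precipitation = ε × PW = 0.27 × 11.0 = 3.0 mm.

PW ≈ 11.0 mm; precipitation ≈ 3.0 mm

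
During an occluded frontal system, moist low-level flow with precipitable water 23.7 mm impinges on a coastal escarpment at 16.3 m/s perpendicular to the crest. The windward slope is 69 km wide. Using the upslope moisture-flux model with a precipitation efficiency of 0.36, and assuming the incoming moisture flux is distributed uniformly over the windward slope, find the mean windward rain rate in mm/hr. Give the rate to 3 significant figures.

Incoming column moisture flux per unit ridge length: F = V × PW = 16.3 × 23.7 = 386.31 mm·m/s.
Spread over the 69 km slope with efficiency ε = 0.36: R = ε·F/W = 0.36 × 386.31 / 69000 m = 2.016e-03 mm/s.
R = 2.016e-03 × 3600 = 7.26 mm/hr.

R ≈ 7.26 mm/hr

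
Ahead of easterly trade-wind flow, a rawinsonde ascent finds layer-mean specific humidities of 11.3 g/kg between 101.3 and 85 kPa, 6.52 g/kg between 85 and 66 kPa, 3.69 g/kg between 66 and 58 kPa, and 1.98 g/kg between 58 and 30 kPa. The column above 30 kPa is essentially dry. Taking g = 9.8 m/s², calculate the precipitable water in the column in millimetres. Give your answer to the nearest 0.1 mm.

PW ≈ 40.1 mm

Precipitable water is the column-integrated vapour mass per unit area: PW = (1/g) Σ q̄ Δp, with q in kg/kg and Δp in Pa (1 kg/m² of water = 1 mm).
Layer 101.3–85 kPa: Δp = 163 hPa = 16300 Pa, q̄ = 0.0113 kg/kg → 0.0113 × 16300 / 9.8 = 18.79 mm
Layer 85–66 kPa: Δp = 190 hPa = 19000 Pa, q̄ = 0.00652 kg/kg → 0.00652 × 19000 / 9.8 = 12.64 mm
Layer 66–58 kPa: Δp = 80 hPa = 8000 Pa, q̄ = 0.00369 kg/kg → 0.00369 × 8000 / 9.8 = 3.01 mm
Layer 58–30 kPa: Δp = 280 hPa = 28000 Pa, q̄ = 0.00198 kg/kg → 0.00198 × 28000 / 9.8 = 5.66 mm
PW = 18.79 + 12.64 + 3.01 + 5.66 = 40.10 ≈ 40.1 mm.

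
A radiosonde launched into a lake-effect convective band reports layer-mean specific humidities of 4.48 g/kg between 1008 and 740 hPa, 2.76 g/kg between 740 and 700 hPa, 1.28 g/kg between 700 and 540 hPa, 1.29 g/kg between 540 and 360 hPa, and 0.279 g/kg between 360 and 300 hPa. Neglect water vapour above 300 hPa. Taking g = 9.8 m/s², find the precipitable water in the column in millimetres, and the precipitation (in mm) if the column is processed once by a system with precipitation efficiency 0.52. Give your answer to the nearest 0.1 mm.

Precipitable water is the column-integrated vapour mass per unit area: PW = (1/g) Σ q̄ Δp, with q in kg/kg and Δp in Pa (1 kg/m² of water = 1 mm).
Layer 1008–740 hPa: Δp = 268 hPa = 26800 Pa, q̄ = 0.00448 kg/kg → 0.00448 × 26800 / 9.8 = 12.25 mm
Layer 740–700 hPa: Δp = 40 hPa = 4000 Pa, q̄ = 0.00276 kg/kg → 0.00276 × 4000 / 9.8 = 1.13 mm
Layer 700–540 hPa: Δp = 160 hPa = 16000 Pa, q̄ = 0.00128 kg/kg → 0.00128 × 16000 / 9.8 = 2.09 mm
Layer 540–360 hPa: Δp = 180 hPa = 18000 Pa, q̄ = 0.00129 kg/kg → 0.00129 × 18000 / 9.8 = 2.37 mm
Layer 360–300 hPa: Δp = 60 hPa = 6000 Pa, q̄ = 0.000279 kg/kg → 0.000279 × 6000 / 9.8 = 0.17 mm
PW = 12.25 + 1.13 + 2.09 + 2.37 + 0.17 = 18.01 ≈ 18.0 mm.
Precipitation = ε × PW = 0.52 × 18.0 = 9.4 mm.

PW ≈ 18.0 mm; precipitation ≈ 9.4 mm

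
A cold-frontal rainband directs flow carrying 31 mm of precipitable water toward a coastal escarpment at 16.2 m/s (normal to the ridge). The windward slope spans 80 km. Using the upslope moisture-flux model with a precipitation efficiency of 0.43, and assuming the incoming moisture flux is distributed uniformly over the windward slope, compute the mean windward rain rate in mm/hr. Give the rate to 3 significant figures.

R ≈ 9.72 mm/hr

Incoming column moisture flux per unit ridge length: F = V × PW = 16.2 × 31 = 502.2 mm·m/s.
Spread over the 80 km slope with efficiency ε = 0.43: R = ε·F/W = 0.43 × 502.2 / 80000 m = 2.699e-03 mm/s.
R = 2.699e-03 × 3600 = 9.72 mm/hr.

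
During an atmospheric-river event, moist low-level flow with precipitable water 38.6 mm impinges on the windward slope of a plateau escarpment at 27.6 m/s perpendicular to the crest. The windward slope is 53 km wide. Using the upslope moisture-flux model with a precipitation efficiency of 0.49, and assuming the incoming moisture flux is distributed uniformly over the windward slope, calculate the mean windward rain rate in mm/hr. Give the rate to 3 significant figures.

R ≈ 35.5 mm/hr

Incoming column moisture flux per unit ridge length: F = V × PW = 27.6 × 38.6 = 1065.36 mm·m/s.
Spread over the 53 km slope with efficiency ε = 0.49: R = ε·F/W = 0.49 × 1065.36 / 53000 m = 9.850e-03 mm/s.
R = 9.850e-03 × 3600 = 35.5 mm/hr.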